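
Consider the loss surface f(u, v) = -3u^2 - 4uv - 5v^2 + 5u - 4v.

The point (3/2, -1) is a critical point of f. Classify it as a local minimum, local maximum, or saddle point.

The Hessian of f is constant: H = [[-6, -4], [-4, -10]].
det(H) = (-6)·(-10) − (-4)² = 44.
det(H) > 0 and tr(H) = -16 < 0, so H is negative definite and the point is a local maximum.

local maximum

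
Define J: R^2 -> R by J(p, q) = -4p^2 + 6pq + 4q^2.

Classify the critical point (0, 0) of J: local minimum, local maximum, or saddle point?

The Hessian of J is constant: H = [[-8, 6], [6, 8]].
det(H) = (-8)·8 − 6² = -100.
Since det(H) < 0, H is indefinite and the critical point is a saddle point.

saddle point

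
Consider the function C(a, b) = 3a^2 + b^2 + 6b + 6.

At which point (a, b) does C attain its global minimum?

(0, -3)

C(a,b) separates as P(a) + Q(b) + 6, so its minimum is min P + min Q + 6.
P'(a) = 6a vanishes at a ∈ {0}; Q'(b) = 2b + 6 vanishes at b ∈ {-3}.
Local minima of P (where P''>0): P(0)=0. Local minima of Q: Q(-3)=-9.
So the global minimum of C is P(0) + Q(-3) + 6 = 0 − 9 + 6 = -3, attained at (0, -3).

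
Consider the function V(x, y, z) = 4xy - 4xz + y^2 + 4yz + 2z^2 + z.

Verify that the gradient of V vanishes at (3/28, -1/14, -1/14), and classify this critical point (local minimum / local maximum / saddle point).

∇V = (4y - 4z, 4x + 2y + 4z, -4x + 4y + 4z + 1); substituting (3/28, -1/14, -1/14) gives ∇V = (0, 0, 0), so (3/28, -1/14, -1/14) is indeed a critical point.
The Hessian is constant: H = [[0, 4, -4], [4, 2, 4], [-4, 4, 4]].
Leading principal minors: Δ₁ = 0, Δ₂ = -16, Δ₃ = -224.
The minors fit neither the all-positive nor the alternating-sign pattern, so H is indefinite: a saddle point.

saddle point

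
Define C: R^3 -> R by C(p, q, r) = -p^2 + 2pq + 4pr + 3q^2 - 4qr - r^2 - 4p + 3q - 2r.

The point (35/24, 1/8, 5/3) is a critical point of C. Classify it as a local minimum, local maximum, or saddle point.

The Hessian is constant: H = [[-2, 2, 4], [2, 6, -4], [4, -4, -2]].
Leading principal minors: Δ₁ = -2, Δ₂ = -16, Δ₃ = -96.
The minors fit neither the all-positive nor the alternating-sign pattern, so H is indefinite: a saddle point.

saddle point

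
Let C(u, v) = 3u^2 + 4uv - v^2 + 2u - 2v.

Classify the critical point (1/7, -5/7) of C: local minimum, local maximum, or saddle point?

The Hessian of C is constant: H = [[6, 4], [4, -2]].
det(H) = 6·(-2) − 4² = -28.
Since det(H) < 0, H is indefinite and the critical point is a saddle point.

saddle point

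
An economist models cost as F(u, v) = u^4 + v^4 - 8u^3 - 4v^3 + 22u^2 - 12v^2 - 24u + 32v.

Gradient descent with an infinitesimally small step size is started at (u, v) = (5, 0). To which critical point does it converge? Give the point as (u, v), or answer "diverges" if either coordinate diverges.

(3, -2)

F is separable, so gradient descent decouples: u follows -∂F/∂u, v follows -∂F/∂v.
∂F/∂u = 4(u - 3)(u - 2)(u - 1); at u=5 this is 96, so u decreases.
∂F/∂v = 4(v - 4)(v - 1)(v + 2); at v=0 this is 32, so v decreases.
u converges to its nearest critical value 3 (a local min of the u-part); v converges to -2. The iterate converges to (3, -2).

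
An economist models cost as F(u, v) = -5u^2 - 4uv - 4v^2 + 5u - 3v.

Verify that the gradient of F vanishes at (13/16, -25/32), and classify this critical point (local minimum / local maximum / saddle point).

local maximum

∇F = (-10u - 4v + 5, -4u - 8v - 3); substituting (13/16, -25/32) gives ∇F = (0, 0), so (13/16, -25/32) is indeed a critical point.
The Hessian of F is constant: H = [[-10, -4], [-4, -8]].
det(H) = (-10)·(-8) − (-4)² = 64.
det(H) > 0 and tr(H) = -18 < 0, so H is negative definite and the point is a local maximum.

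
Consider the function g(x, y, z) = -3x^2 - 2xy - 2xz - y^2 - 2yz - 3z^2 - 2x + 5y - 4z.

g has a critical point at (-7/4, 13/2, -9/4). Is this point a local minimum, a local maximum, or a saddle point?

The Hessian is constant: H = [[-6, -2, -2], [-2, -2, -2], [-2, -2, -6]].
Leading principal minors: Δ₁ = -6, Δ₂ = 8, Δ₃ = -32.
The minors alternate sign starting negative (−, +, −), so H is negative definite: a local maximum.

local maximum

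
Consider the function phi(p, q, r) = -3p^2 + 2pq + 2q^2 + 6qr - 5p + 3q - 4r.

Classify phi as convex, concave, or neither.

neither

phi is quadratic, so its Hessian is the constant matrix H = [[-6, 2, 0], [2, 4, 6], [0, 6, 0]].
Leading principal minors: -6, -28, 216.
Neither pattern holds ⇒ H is indefinite ⇒ neither convex nor concave.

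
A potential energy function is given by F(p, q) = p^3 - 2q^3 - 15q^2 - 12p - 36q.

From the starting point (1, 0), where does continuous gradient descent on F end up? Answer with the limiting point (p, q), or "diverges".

F is separable, so gradient descent decouples: p follows -∂F/∂p, q follows -∂F/∂q.
∂F/∂p = 3(p - 2)(p + 2); at p=1 this is -9, so p increases.
∂F/∂q = -6(q + 2)(q + 3); at q=0 this is -36, so q increases.
The q-coordinate has no critical point in that direction and runs off to infinity.

diverges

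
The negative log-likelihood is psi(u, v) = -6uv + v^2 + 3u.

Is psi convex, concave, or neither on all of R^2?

neither

psi is quadratic, so its Hessian is the constant matrix H = [[0, -6], [-6, 2]].
det(H) = -36, tr(H) = 2.
det(H) < 0, so H is indefinite: neither convex nor concave.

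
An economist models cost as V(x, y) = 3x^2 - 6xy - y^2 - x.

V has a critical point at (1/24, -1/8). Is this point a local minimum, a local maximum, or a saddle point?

The Hessian of V is constant: H = [[6, -6], [-6, -2]].
det(H) = 6·(-2) − (-6)² = -48.
Since det(H) < 0, H is indefinite and the critical point is a saddle point.

saddle point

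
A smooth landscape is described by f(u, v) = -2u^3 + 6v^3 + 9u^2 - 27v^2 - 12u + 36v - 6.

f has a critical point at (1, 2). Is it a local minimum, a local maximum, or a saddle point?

local minimum

The mixed partial ∂²f/∂u∂v is 0, so the Hessian at any point is diag(f_uu, f_vv) = diag(6(-2u + 3), 18(2v - 3)).
At (1, 2): H = diag(6, 18).
Both eigenvalues are positive, so H is positive definite: a local minimum.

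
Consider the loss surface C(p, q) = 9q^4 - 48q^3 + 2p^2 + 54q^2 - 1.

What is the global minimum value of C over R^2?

-82

C(p,q) separates as A(p) + B(q) − 1, so its minimum is min A + min B − 1.
A'(p) = 4p vanishes at p ∈ {0}; B'(q) = 36q(q - 3)(q - 1) vanishes at q ∈ {0, 1, 3}.
Local minima of A (where A''>0): A(0)=0. Local minima of B: B(0)=0, B(3)=-81.
So the global minimum of C is A(0) + B(3) − 1 = 0 − 81 − 1 = -82, attained at (0, 3).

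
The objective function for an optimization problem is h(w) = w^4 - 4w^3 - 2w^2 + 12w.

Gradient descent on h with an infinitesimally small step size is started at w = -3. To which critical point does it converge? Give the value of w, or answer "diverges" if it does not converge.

-1

h'(w) = 4(w - 3)(w - 1)(w + 1), so h'(-3) = -192.
Gradient descent moves in the -h' direction, i.e. w is increasing.
The nearest critical point in that direction is w = -1, where h'' = 32 > 0 (a local minimum). The iterate converges there.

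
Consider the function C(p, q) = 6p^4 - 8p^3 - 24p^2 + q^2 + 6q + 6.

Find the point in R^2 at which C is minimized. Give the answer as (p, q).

C(p,q) separates as A(p) + B(q) + 6, so its minimum is min A + min B + 6.
A'(p) = 24p(p - 2)(p + 1) vanishes at p ∈ {-1, 0, 2}; B'(q) = 2q + 6 vanishes at q ∈ {-3}.
Local minima of A (where A''>0): A(-1)=-10, A(2)=-64. Local minima of B: B(-3)=-9.
So the global minimum of C is A(2) + B(-3) + 6 = -64 − 9 + 6 = -67, attained at (2, -3).

(2, -3)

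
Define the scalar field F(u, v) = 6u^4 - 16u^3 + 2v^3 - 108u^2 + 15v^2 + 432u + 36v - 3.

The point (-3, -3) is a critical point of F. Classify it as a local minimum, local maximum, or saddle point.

The mixed partial ∂²F/∂u∂v is 0, so the Hessian at any point is diag(F_uu, F_vv) = diag(24(3u^2 - 4u - 9), 6(2v + 5)).
At (-3, -3): H = diag(720, -6).
The eigenvalues have opposite signs, so H is indefinite: a saddle point.

saddle point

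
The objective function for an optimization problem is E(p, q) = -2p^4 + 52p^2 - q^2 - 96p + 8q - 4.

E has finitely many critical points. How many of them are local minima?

E separates as a function of p plus a function of q, so ∇E=0 decouples.
∂E/∂p = -8(p - 3)(p - 1)(p + 4) = 0 at p ∈ {-4, 1, 3}; ∂E/∂q = -2(q - 4) = 0 at q ∈ {4}.
The Hessian is diagonal: diag(E_pp, E_qq). Second derivatives: E_pp(-4)=-280, E_pp(1)=80, E_pp(3)=-112; E_qq(4)=-2.
Local minima occur where both diagonal entries positive: none. Count: 0.

0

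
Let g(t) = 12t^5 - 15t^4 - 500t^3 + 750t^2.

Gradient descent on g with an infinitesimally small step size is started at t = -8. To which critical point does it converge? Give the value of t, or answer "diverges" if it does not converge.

diverges

g'(t) = 60t(t - 5)(t - 1)(t + 5), so g'(-8) = 168480.
Gradient descent moves in the -g' direction, i.e. t is decreasing.
There is no critical point below t=-8, and g' keeps the same sign, so the iterate runs off to −∞.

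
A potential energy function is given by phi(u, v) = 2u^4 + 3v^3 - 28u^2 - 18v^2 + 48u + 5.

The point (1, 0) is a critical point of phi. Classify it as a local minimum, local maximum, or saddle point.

The mixed partial ∂²phi/∂u∂v is 0, so the Hessian at any point is diag(phi_uu, phi_vv) = diag(8(3u^2 - 7), 18(v - 2)).
At (1, 0): H = diag(-32, -36).
Both eigenvalues are negative, so H is negative definite: a local maximum.

local maximum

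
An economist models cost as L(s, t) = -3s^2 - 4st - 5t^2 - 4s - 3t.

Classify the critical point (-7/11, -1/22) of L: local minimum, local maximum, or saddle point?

The Hessian of L is constant: H = [[-6, -4], [-4, -10]].
det(H) = (-6)·(-10) − (-4)² = 44.
det(H) > 0 and tr(H) = -16 < 0, so H is negative definite and the point is a local maximum.

local maximum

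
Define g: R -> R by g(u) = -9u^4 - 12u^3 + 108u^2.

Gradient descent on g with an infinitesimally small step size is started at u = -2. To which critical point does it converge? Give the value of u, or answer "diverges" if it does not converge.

0

g'(u) = -36u(u - 2)(u + 3), so g'(-2) = -288.
Gradient descent moves in the -g' direction, i.e. u is increasing.
The nearest critical point in that direction is u = 0, where g'' = 216 > 0 (a local minimum). The iterate converges there.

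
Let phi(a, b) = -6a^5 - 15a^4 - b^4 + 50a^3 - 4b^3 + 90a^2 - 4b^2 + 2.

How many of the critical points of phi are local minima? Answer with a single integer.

phi separates as a function of a plus a function of b, so ∇phi=0 decouples.
∂phi/∂a = -30a(a - 2)(a + 1)(a + 3) = 0 at a ∈ {-3, -1, 0, 2}; ∂phi/∂b = -4b(b + 1)(b + 2) = 0 at b ∈ {-2, -1, 0}.
The Hessian is diagonal: diag(phi_aa, phi_bb). Second derivatives: phi_aa(-3)=900, phi_aa(-1)=-180, phi_aa(0)=180, phi_aa(2)=-900; phi_bb(-2)=-8, phi_bb(-1)=4, phi_bb(0)=-8.
Local minima occur where both diagonal entries positive: (-3, -1), (0, -1). Count: 2.

2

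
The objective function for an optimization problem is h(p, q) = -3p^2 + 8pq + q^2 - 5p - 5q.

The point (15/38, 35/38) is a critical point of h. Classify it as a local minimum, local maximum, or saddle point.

The Hessian of h is constant: H = [[-6, 8], [8, 2]].
det(H) = (-6)·2 − 8² = -76.
Since det(H) < 0, H is indefinite and the critical point is a saddle point.

saddle point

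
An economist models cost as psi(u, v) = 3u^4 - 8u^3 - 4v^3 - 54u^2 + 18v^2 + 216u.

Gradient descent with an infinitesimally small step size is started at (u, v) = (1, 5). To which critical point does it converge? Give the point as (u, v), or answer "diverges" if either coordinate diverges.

diverges

psi is separable, so gradient descent decouples: u follows -∂psi/∂u, v follows -∂psi/∂v.
∂psi/∂u = 12(u - 3)(u - 2)(u + 3); at u=1 this is 96, so u decreases.
∂psi/∂v = -12v(v - 3); at v=5 this is -120, so v increases.
The v-coordinate has no critical point in that direction and runs off to infinity.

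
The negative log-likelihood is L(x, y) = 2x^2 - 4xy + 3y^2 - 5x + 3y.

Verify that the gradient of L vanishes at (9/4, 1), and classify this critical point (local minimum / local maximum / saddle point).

∇L = (4x - 4y - 5, -4x + 6y + 3); substituting (9/4, 1) gives ∇L = (0, 0), so (9/4, 1) is indeed a critical point.
The Hessian of L is constant: H = [[4, -4], [-4, 6]].
det(H) = 4·6 − (-4)² = 8.
det(H) > 0 and tr(H) = 10 > 0, so H is positive definite and the point is a local minimum.

local minimum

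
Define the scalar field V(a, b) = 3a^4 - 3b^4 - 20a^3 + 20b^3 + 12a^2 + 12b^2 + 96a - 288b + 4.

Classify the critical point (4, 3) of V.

The mixed partial ∂²V/∂a∂b is 0, so the Hessian at any point is diag(V_aa, V_bb) = diag(12(3a^2 - 10a + 2), 12(-3b^2 + 10b + 2)).
At (4, 3): H = diag(120, 60).
Both eigenvalues are positive, so H is positive definite: a local minimum.

local minimum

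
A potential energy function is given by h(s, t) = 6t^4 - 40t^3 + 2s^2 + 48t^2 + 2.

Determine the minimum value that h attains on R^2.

-254

h(s,t) separates as P(s) + Q(t) + 2, so its minimum is min P + min Q + 2.
P'(s) = 4s vanishes at s ∈ {0}; Q'(t) = 24t(t - 4)(t - 1) vanishes at t ∈ {0, 1, 4}.
Local minima of P (where P''>0): P(0)=0. Local minima of Q: Q(0)=0, Q(4)=-256.
So the global minimum of h is P(0) + Q(4) + 2 = 0 − 256 + 2 = -254, attained at (0, 4).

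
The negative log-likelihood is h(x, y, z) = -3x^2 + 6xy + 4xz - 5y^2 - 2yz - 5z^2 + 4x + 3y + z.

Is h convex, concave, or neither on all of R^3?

h is quadratic, so its Hessian is the constant matrix H = [[-6, 6, 4], [6, -10, -2], [4, -2, -10]].
Leading principal minors: -6, 24, -152.
Signs alternate −, +, − ⇒ H ≺ 0 ⇒ concave.

concave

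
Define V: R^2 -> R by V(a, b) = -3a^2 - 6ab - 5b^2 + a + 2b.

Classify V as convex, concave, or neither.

concave

V is quadratic, so its Hessian is the constant matrix H = [[-6, -6], [-6, -10]].
det(H) = 24, tr(H) = -16.
det(H) > 0 and tr(H) < 0, so H is negative definite everywhere: concave.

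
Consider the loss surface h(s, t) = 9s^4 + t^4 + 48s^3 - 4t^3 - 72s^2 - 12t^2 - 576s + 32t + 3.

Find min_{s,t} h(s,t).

-973

h(s,t) separates as P(s) + Q(t) + 3, so its minimum is min P + min Q + 3.
P'(s) = 36(s - 2)(s + 2)(s + 4) vanishes at s ∈ {-4, -2, 2}; Q'(t) = 4(t - 4)(t - 1)(t + 2) vanishes at t ∈ {-2, 1, 4}.
Local minima of P (where P''>0): P(-4)=384, P(2)=-912. Local minima of Q: Q(-2)=-64, Q(4)=-64.
So the global minimum of h is P(2) + Q(-2) + 3 = -912 − 64 + 3 = -973, attained at (2, -2).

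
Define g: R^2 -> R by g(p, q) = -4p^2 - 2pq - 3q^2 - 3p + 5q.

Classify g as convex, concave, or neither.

concave

g is quadratic, so its Hessian is the constant matrix H = [[-8, -2], [-2, -6]].
det(H) = 44, tr(H) = -14.
det(H) > 0 and tr(H) < 0, so H is negative definite everywhere: concave.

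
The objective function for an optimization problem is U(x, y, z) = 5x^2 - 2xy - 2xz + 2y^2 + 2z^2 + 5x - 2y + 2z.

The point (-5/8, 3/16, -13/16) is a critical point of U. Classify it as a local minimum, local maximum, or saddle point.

local minimum

The Hessian is constant: H = [[10, -2, -2], [-2, 4, 0], [-2, 0, 4]].
Leading principal minors: Δ₁ = 10, Δ₂ = 36, Δ₃ = 128.
All leading minors are positive, so H is positive definite: a local minimum.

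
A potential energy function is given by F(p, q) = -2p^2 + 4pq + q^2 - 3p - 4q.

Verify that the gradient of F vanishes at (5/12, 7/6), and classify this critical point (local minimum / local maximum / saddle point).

∇F = (-4p + 4q - 3, 4p + 2q - 4); substituting (5/12, 7/6) gives ∇F = (0, 0), so (5/12, 7/6) is indeed a critical point.
The Hessian of F is constant: H = [[-4, 4], [4, 2]].
det(H) = (-4)·2 − 4² = -24.
Since det(H) < 0, H is indefinite and the critical point is a saddle point.

saddle point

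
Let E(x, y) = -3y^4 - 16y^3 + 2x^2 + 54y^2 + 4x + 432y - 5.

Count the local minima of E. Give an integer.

E separates as a function of x plus a function of y, so ∇E=0 decouples.
∂E/∂x = 4(x + 1) = 0 at x ∈ {-1}; ∂E/∂y = -12(y - 3)(y + 3)(y + 4) = 0 at y ∈ {-4, -3, 3}.
The Hessian is diagonal: diag(E_xx, E_yy). Second derivatives: E_xx(-1)=4; E_yy(-4)=-84, E_yy(-3)=72, E_yy(3)=-504.
Local minima occur where both diagonal entries positive: (-1, -3). Count: 1.

1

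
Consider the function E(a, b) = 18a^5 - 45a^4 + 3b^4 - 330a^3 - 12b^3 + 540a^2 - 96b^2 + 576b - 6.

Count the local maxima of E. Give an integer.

E separates as a function of a plus a function of b, so ∇E=0 decouples.
∂E/∂a = 90a(a - 4)(a - 1)(a + 3) = 0 at a ∈ {-3, 0, 1, 4}; ∂E/∂b = 12(b - 4)(b - 3)(b + 4) = 0 at b ∈ {-4, 3, 4}.
The Hessian is diagonal: diag(E_aa, E_bb). Second derivatives: E_aa(-3)=-7560, E_aa(0)=1080, E_aa(1)=-1080, E_aa(4)=7560; E_bb(-4)=672, E_bb(3)=-84, E_bb(4)=96.
Local maxima occur where both diagonal entries negative: (-3, 3), (1, 3). Count: 2.

2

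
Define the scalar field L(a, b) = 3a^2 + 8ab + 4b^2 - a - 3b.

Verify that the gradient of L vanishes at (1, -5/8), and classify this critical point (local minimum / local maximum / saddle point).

∇L = (6a + 8b - 1, 8a + 8b - 3); substituting (1, -5/8) gives ∇L = (0, 0), so (1, -5/8) is indeed a critical point.
The Hessian of L is constant: H = [[6, 8], [8, 8]].
det(H) = 6·8 − 8² = -16.
Since det(H) < 0, H is indefinite and the critical point is a saddle point.

saddle point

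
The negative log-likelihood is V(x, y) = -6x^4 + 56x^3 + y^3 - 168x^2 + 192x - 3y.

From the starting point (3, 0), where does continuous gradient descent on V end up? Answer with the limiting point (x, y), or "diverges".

V is separable, so gradient descent decouples: x follows -∂V/∂x, y follows -∂V/∂y.
∂V/∂x = -24(x - 4)(x - 2)(x - 1); at x=3 this is 48, so x decreases.
∂V/∂y = 3(y - 1)(y + 1); at y=0 this is -3, so y increases.
x converges to its nearest critical value 2 (a local min of the x-part); y converges to 1. The iterate converges to (2, 1).

(2, 1)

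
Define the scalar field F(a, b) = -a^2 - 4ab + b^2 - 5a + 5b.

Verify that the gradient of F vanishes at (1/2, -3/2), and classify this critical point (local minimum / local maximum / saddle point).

∇F = (-2a - 4b - 5, -4a + 2b + 5); substituting (1/2, -3/2) gives ∇F = (0, 0), so (1/2, -3/2) is indeed a critical point.
The Hessian of F is constant: H = [[-2, -4], [-4, 2]].
det(H) = (-2)·2 − (-4)² = -20.
Since det(H) < 0, H is indefinite and the critical point is a saddle point.

saddle point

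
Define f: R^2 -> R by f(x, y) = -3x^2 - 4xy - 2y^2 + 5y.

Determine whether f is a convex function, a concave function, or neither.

f is quadratic, so its Hessian is the constant matrix H = [[-6, -4], [-4, -4]].
det(H) = 8, tr(H) = -10.
det(H) > 0 and tr(H) < 0, so H is negative definite everywhere: concave.

concave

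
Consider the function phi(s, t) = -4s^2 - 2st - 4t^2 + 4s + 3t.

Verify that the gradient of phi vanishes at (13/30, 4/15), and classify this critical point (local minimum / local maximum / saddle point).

local maximum

∇phi = (-8s - 2t + 4, -2s - 8t + 3); substituting (13/30, 4/15) gives ∇phi = (0, 0), so (13/30, 4/15) is indeed a critical point.
The Hessian of phi is constant: H = [[-8, -2], [-2, -8]].
det(H) = (-8)·(-8) − (-2)² = 60.
det(H) > 0 and tr(H) = -16 < 0, so H is negative definite and the point is a local maximum.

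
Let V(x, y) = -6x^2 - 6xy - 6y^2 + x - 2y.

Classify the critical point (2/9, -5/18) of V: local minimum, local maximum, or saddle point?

The Hessian of V is constant: H = [[-12, -6], [-6, -12]].
det(H) = (-12)·(-12) − (-6)² = 108.
det(H) > 0 and tr(H) = -24 < 0, so H is negative definite and the point is a local maximum.

local maximum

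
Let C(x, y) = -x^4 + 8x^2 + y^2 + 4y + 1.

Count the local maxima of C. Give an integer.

0

C separates as a function of x plus a function of y, so ∇C=0 decouples.
∂C/∂x = -4x(x - 2)(x + 2) = 0 at x ∈ {-2, 0, 2}; ∂C/∂y = 2(y + 2) = 0 at y ∈ {-2}.
The Hessian is diagonal: diag(C_xx, C_yy). Second derivatives: C_xx(-2)=-32, C_xx(0)=16, C_xx(2)=-32; C_yy(-2)=2.
Local maxima occur where both diagonal entries negative: none. Count: 0.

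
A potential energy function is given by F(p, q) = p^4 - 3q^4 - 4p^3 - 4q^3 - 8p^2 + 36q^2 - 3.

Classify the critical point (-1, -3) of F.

The mixed partial ∂²F/∂p∂q is 0, so the Hessian at any point is diag(F_pp, F_qq) = diag(4(3p^2 - 6p - 4), 12(-3q^2 - 2q + 6)).
At (-1, -3): H = diag(20, -180).
The eigenvalues have opposite signs, so H is indefinite: a saddle point.

saddle point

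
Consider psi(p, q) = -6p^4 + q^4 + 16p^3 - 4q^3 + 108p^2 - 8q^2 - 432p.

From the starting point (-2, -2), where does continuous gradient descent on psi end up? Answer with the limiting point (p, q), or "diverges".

(2, -1)

psi is separable, so gradient descent decouples: p follows -∂psi/∂p, q follows -∂psi/∂q.
∂psi/∂p = -24(p - 3)(p - 2)(p + 3); at p=-2 this is -480, so p increases.
∂psi/∂q = 4q(q - 4)(q + 1); at q=-2 this is -48, so q increases.
p converges to its nearest critical value 2 (a local min of the p-part); q converges to -1. The iterate converges to (2, -1).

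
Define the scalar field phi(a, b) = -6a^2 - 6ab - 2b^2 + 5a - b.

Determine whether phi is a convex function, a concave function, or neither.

concave

phi is quadratic, so its Hessian is the constant matrix H = [[-12, -6], [-6, -4]].
det(H) = 12, tr(H) = -16.
det(H) > 0 and tr(H) < 0, so H is negative definite everywhere: concave.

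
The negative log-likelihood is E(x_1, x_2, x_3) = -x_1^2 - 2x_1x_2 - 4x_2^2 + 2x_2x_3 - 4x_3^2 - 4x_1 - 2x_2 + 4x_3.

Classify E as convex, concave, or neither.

E is quadratic, so its Hessian is the constant matrix H = [[-2, -2, 0], [-2, -8, 2], [0, 2, -8]].
Leading principal minors: -2, 12, -88.
Signs alternate −, +, − ⇒ H ≺ 0 ⇒ concave.

concave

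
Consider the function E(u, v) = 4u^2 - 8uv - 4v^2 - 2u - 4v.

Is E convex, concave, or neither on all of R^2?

neither

E is quadratic, so its Hessian is the constant matrix H = [[8, -8], [-8, -8]].
det(H) = -128, tr(H) = 0.
det(H) < 0, so H is indefinite: neither convex nor concave.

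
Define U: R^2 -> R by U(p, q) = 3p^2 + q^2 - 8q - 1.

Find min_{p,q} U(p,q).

-17

U(p,q) separates as A(p) + B(q) − 1, so its minimum is min A + min B − 1.
A'(p) = 6p vanishes at p ∈ {0}; B'(q) = 2q - 8 vanishes at q ∈ {4}.
Local minima of A (where A''>0): A(0)=0. Local minima of B: B(4)=-16.
So the global minimum of U is A(0) + B(4) − 1 = 0 − 16 − 1 = -17, attained at (0, 4).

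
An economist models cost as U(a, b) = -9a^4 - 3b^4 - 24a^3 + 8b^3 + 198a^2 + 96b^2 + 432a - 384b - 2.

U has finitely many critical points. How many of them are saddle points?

4

U separates as a function of a plus a function of b, so ∇U=0 decouples.
∂U/∂a = -36(a - 3)(a + 1)(a + 4) = 0 at a ∈ {-4, -1, 3}; ∂U/∂b = -12(b - 4)(b - 2)(b + 4) = 0 at b ∈ {-4, 2, 4}.
The Hessian is diagonal: diag(U_aa, U_bb). Second derivatives: U_aa(-4)=-756, U_aa(-1)=432, U_aa(3)=-1008; U_bb(-4)=-576, U_bb(2)=144, U_bb(4)=-192.
Saddle points occur where the two diagonal entries have opposite signs: (-4, 2), (-1, -4), (-1, 4), (3, 2). Count: 4.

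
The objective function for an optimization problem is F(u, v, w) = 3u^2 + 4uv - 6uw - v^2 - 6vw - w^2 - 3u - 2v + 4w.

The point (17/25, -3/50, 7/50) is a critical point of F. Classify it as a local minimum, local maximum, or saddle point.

saddle point

The Hessian is constant: H = [[6, 4, -6], [4, -2, -6], [-6, -6, -2]].
Leading principal minors: Δ₁ = 6, Δ₂ = -28, Δ₃ = 200.
The minors fit neither the all-positive nor the alternating-sign pattern, so H is indefinite: a saddle point.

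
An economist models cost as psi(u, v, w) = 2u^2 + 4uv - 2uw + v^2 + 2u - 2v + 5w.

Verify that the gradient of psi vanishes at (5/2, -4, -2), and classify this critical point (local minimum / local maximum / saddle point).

∇psi = (4u + 4v - 2w + 2, 4u + 2v - 2, -2u + 5); substituting (5/2, -4, -2) gives ∇psi = (0, 0, 0), so (5/2, -4, -2) is indeed a critical point.
The Hessian is constant: H = [[4, 4, -2], [4, 2, 0], [-2, 0, 0]].
Leading principal minors: Δ₁ = 4, Δ₂ = -8, Δ₃ = -8.
The minors fit neither the all-positive nor the alternating-sign pattern, so H is indefinite: a saddle point.

saddle point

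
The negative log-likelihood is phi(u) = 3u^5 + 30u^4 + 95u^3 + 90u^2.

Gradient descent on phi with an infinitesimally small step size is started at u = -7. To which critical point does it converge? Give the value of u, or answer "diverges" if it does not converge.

diverges

phi'(u) = 15u(u + 1)(u + 3)(u + 4), so phi'(-7) = 7560.
Gradient descent moves in the -phi' direction, i.e. u is decreasing.
There is no critical point below u=-7, and phi' keeps the same sign, so the iterate runs off to −∞.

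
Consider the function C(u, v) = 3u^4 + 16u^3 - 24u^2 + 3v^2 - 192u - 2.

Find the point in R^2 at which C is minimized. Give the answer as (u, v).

(2, 0)

C(u,v) separates as P(u) + Q(v) − 2, so its minimum is min P + min Q − 2.
P'(u) = 12(u - 2)(u + 2)(u + 4) vanishes at u ∈ {-4, -2, 2}; Q'(v) = 6v vanishes at v ∈ {0}.
Local minima of P (where P''>0): P(-4)=128, P(2)=-304. Local minima of Q: Q(0)=0.
So the global minimum of C is P(2) + Q(0) − 2 = -304 + 0 − 2 = -306, attained at (2, 0).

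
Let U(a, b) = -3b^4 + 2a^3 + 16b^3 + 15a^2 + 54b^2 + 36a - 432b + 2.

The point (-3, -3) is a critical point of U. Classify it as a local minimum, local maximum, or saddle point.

The mixed partial ∂²U/∂a∂b is 0, so the Hessian at any point is diag(U_aa, U_bb) = diag(6(2a + 5), 12(-3b^2 + 8b + 9)).
At (-3, -3): H = diag(-6, -504).
Both eigenvalues are negative, so H is negative definite: a local maximum.

local maximum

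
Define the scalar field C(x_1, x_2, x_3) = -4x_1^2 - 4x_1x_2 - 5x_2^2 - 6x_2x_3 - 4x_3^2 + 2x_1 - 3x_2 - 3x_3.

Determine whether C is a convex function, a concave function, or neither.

C is quadratic, so its Hessian is the constant matrix H = [[-8, -4, 0], [-4, -10, -6], [0, -6, -8]].
Leading principal minors: -8, 64, -224.
Signs alternate −, +, − ⇒ H ≺ 0 ⇒ concave.

concave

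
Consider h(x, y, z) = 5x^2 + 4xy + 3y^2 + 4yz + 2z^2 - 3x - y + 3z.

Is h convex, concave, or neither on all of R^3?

h is quadratic, so its Hessian is the constant matrix H = [[10, 4, 0], [4, 6, 4], [0, 4, 4]].
Leading principal minors: 10, 44, 16.
All positive ⇒ H ≻ 0 ⇒ convex.

convex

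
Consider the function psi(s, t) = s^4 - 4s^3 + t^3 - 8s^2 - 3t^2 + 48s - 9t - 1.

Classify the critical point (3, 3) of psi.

local minimum

The mixed partial ∂²psi/∂s∂t is 0, so the Hessian at any point is diag(psi_ss, psi_tt) = diag(4(3s^2 - 6s - 4), 6(t - 1)).
At (3, 3): H = diag(20, 12).
Both eigenvalues are positive, so H is positive definite: a local minimum.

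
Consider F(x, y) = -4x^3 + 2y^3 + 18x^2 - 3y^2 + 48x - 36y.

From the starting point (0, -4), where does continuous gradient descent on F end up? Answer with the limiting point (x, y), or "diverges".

F is separable, so gradient descent decouples: x follows -∂F/∂x, y follows -∂F/∂y.
∂F/∂x = -12(x - 4)(x + 1); at x=0 this is 48, so x decreases.
∂F/∂y = 6(y - 3)(y + 2); at y=-4 this is 84, so y decreases.
The y-coordinate has no critical point in that direction and runs off to infinity.

diverges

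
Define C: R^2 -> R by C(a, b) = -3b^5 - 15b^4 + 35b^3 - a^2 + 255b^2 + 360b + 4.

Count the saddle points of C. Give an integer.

2

C separates as a function of a plus a function of b, so ∇C=0 decouples.
∂C/∂a = -2a = 0 at a ∈ {0}; ∂C/∂b = -15(b - 3)(b + 1)(b + 2)(b + 4) = 0 at b ∈ {-4, -2, -1, 3}.
The Hessian is diagonal: diag(C_aa, C_bb). Second derivatives: C_aa(0)=-2; C_bb(-4)=630, C_bb(-2)=-150, C_bb(-1)=180, C_bb(3)=-2100.
Saddle points occur where the two diagonal entries have opposite signs: (0, -4), (0, -1). Count: 2.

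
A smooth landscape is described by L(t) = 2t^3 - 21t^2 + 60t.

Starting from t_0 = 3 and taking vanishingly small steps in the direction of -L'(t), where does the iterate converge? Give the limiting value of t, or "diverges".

L'(t) = 6(t - 5)(t - 2), so L'(3) = -12.
Gradient descent moves in the -L' direction, i.e. t is increasing.
The nearest critical point in that direction is t = 5, where L'' = 18 > 0 (a local minimum). The iterate converges there.

5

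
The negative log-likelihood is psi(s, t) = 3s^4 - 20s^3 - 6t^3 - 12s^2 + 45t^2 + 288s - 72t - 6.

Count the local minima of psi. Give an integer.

2

psi separates as a function of s plus a function of t, so ∇psi=0 decouples.
∂psi/∂s = 12(s - 4)(s - 3)(s + 2) = 0 at s ∈ {-2, 3, 4}; ∂psi/∂t = -18(t - 4)(t - 1) = 0 at t ∈ {1, 4}.
The Hessian is diagonal: diag(psi_ss, psi_tt). Second derivatives: psi_ss(-2)=360, psi_ss(3)=-60, psi_ss(4)=72; psi_tt(1)=54, psi_tt(4)=-54.
Local minima occur where both diagonal entries positive: (-2, 1), (4, 1). Count: 2.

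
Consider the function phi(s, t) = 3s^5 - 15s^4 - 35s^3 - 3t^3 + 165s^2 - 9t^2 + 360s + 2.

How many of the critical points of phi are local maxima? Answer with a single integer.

phi separates as a function of s plus a function of t, so ∇phi=0 decouples.
∂phi/∂s = 15(s - 4)(s - 3)(s + 1)(s + 2) = 0 at s ∈ {-2, -1, 3, 4}; ∂phi/∂t = -9t(t + 2) = 0 at t ∈ {-2, 0}.
The Hessian is diagonal: diag(phi_ss, phi_tt). Second derivatives: phi_ss(-2)=-450, phi_ss(-1)=300, phi_ss(3)=-300, phi_ss(4)=450; phi_tt(-2)=18, phi_tt(0)=-18.
Local maxima occur where both diagonal entries negative: (-2, 0), (3, 0). Count: 2.

2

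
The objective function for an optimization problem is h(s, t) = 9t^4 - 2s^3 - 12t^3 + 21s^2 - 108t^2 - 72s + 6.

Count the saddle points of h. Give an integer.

3

h separates as a function of s plus a function of t, so ∇h=0 decouples.
∂h/∂s = -6(s - 4)(s - 3) = 0 at s ∈ {3, 4}; ∂h/∂t = 36t(t - 3)(t + 2) = 0 at t ∈ {-2, 0, 3}.
The Hessian is diagonal: diag(h_ss, h_tt). Second derivatives: h_ss(3)=6, h_ss(4)=-6; h_tt(-2)=360, h_tt(0)=-216, h_tt(3)=540.
Saddle points occur where the two diagonal entries have opposite signs: (3, 0), (4, -2), (4, 3). Count: 3.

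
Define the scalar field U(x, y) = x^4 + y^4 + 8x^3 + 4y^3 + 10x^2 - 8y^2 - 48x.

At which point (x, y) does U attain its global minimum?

(1, -4)

U(x,y) separates as P(x) + Q(y), so its minimum is min P + min Q.
P'(x) = 4(x - 1)(x + 3)(x + 4) vanishes at x ∈ {-4, -3, 1}; Q'(y) = 4y(y - 1)(y + 4) vanishes at y ∈ {-4, 0, 1}.
Local minima of P (where P''>0): P(-4)=96, P(1)=-29. Local minima of Q: Q(-4)=-128, Q(1)=-3.
So the global minimum of U is P(1) + Q(-4) = -29 − 128 = -157, attained at (1, -4).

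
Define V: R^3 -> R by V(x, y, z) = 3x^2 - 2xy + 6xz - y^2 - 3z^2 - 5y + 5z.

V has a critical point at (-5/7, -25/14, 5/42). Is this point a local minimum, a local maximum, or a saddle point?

saddle point

The Hessian is constant: H = [[6, -2, 6], [-2, -2, 0], [6, 0, -6]].
Leading principal minors: Δ₁ = 6, Δ₂ = -16, Δ₃ = 168.
The minors fit neither the all-positive nor the alternating-sign pattern, so H is indefinite: a saddle point.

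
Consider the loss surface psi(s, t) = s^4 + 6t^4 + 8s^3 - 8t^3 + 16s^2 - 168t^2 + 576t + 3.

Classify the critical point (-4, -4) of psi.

local minimum

The mixed partial ∂²psi/∂s∂t is 0, so the Hessian at any point is diag(psi_ss, psi_tt) = diag(4(3s^2 + 12s + 8), 24(3t^2 - 2t - 14)).
At (-4, -4): H = diag(32, 1008).
Both eigenvalues are positive, so H is positive definite: a local minimum.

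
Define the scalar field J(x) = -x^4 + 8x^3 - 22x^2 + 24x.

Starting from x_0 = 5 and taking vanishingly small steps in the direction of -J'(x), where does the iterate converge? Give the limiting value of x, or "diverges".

diverges

J'(x) = -4(x - 3)(x - 2)(x - 1), so J'(5) = -96.
Gradient descent moves in the -J' direction, i.e. x is increasing.
There is no critical point above x=5, and J' keeps the same sign, so the iterate runs off to +∞.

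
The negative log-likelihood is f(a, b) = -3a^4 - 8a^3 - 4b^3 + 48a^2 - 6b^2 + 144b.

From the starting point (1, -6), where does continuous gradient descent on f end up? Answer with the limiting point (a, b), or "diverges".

f is separable, so gradient descent decouples: a follows -∂f/∂a, b follows -∂f/∂b.
∂f/∂a = -12a(a - 2)(a + 4); at a=1 this is 60, so a decreases.
∂f/∂b = -12(b - 3)(b + 4); at b=-6 this is -216, so b increases.
a converges to its nearest critical value 0 (a local min of the a-part); b converges to -4. The iterate converges to (0, -4).

(0, -4)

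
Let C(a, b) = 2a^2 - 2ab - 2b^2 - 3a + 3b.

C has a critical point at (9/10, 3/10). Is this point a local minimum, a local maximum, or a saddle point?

The Hessian of C is constant: H = [[4, -2], [-2, -4]].
det(H) = 4·(-4) − (-2)² = -20.
Since det(H) < 0, H is indefinite and the critical point is a saddle point.

saddle point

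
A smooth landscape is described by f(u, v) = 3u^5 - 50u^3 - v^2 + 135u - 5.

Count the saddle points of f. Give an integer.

2

f separates as a function of u plus a function of v, so ∇f=0 decouples.
∂f/∂u = 15(u - 3)(u - 1)(u + 1)(u + 3) = 0 at u ∈ {-3, -1, 1, 3}; ∂f/∂v = -2v = 0 at v ∈ {0}.
The Hessian is diagonal: diag(f_uu, f_vv). Second derivatives: f_uu(-3)=-720, f_uu(-1)=240, f_uu(1)=-240, f_uu(3)=720; f_vv(0)=-2.
Saddle points occur where the two diagonal entries have opposite signs: (-1, 0), (3, 0). Count: 2.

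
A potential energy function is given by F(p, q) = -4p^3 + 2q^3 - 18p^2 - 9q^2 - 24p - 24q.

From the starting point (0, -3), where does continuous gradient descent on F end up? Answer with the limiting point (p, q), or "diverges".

F is separable, so gradient descent decouples: p follows -∂F/∂p, q follows -∂F/∂q.
∂F/∂p = -12(p + 1)(p + 2); at p=0 this is -24, so p increases.
∂F/∂q = 6(q - 4)(q + 1); at q=-3 this is 84, so q decreases.
The p-coordinate has no critical point in that direction and runs off to infinity.

diverges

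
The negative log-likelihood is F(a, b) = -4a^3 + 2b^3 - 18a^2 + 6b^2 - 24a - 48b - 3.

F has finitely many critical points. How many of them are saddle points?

2

F separates as a function of a plus a function of b, so ∇F=0 decouples.
∂F/∂a = -12(a + 1)(a + 2) = 0 at a ∈ {-2, -1}; ∂F/∂b = 6(b - 2)(b + 4) = 0 at b ∈ {-4, 2}.
The Hessian is diagonal: diag(F_aa, F_bb). Second derivatives: F_aa(-2)=12, F_aa(-1)=-12; F_bb(-4)=-36, F_bb(2)=36.
Saddle points occur where the two diagonal entries have opposite signs: (-2, -4), (-1, 2). Count: 2.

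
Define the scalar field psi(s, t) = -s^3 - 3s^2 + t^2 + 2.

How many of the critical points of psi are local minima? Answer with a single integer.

psi separates as a function of s plus a function of t, so ∇psi=0 decouples.
∂psi/∂s = -3s(s + 2) = 0 at s ∈ {-2, 0}; ∂psi/∂t = 2t = 0 at t ∈ {0}.
The Hessian is diagonal: diag(psi_ss, psi_tt). Second derivatives: psi_ss(-2)=6, psi_ss(0)=-6; psi_tt(0)=2.
Local minima occur where both diagonal entries positive: (-2, 0). Count: 1.

1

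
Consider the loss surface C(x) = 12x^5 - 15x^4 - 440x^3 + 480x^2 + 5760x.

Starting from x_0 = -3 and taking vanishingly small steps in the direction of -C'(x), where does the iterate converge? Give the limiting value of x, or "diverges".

C'(x) = 60(x - 4)(x - 3)(x + 2)(x + 4), so C'(-3) = -2520.
Gradient descent moves in the -C' direction, i.e. x is increasing.
The nearest critical point in that direction is x = -2, where C'' = 3600 > 0 (a local minimum). The iterate converges there.

-2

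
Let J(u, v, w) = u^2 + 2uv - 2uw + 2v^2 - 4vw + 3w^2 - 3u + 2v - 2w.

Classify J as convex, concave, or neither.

convex

J is quadratic, so its Hessian is the constant matrix H = [[2, 2, -2], [2, 4, -4], [-2, -4, 6]].
Leading principal minors: 2, 4, 8.
All positive ⇒ H ≻ 0 ⇒ convex.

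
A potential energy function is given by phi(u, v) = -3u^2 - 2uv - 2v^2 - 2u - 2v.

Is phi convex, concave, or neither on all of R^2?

concave

phi is quadratic, so its Hessian is the constant matrix H = [[-6, -2], [-2, -4]].
det(H) = 20, tr(H) = -10.
det(H) > 0 and tr(H) < 0, so H is negative definite everywhere: concave.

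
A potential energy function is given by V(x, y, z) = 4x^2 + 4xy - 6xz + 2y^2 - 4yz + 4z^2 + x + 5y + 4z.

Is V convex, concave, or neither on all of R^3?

convex

V is quadratic, so its Hessian is the constant matrix H = [[8, 4, -6], [4, 4, -4], [-6, -4, 8]].
Leading principal minors: 8, 16, 48.
All positive ⇒ H ≻ 0 ⇒ convex.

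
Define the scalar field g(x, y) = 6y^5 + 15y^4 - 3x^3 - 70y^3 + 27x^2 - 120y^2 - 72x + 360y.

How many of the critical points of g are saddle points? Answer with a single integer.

4

g separates as a function of x plus a function of y, so ∇g=0 decouples.
∂g/∂x = -9(x - 4)(x - 2) = 0 at x ∈ {2, 4}; ∂g/∂y = 30(y - 2)(y - 1)(y + 2)(y + 3) = 0 at y ∈ {-3, -2, 1, 2}.
The Hessian is diagonal: diag(g_xx, g_yy). Second derivatives: g_xx(2)=18, g_xx(4)=-18; g_yy(-3)=-600, g_yy(-2)=360, g_yy(1)=-360, g_yy(2)=600.
Saddle points occur where the two diagonal entries have opposite signs: (2, -3), (2, 1), (4, -2), (4, 2). Count: 4.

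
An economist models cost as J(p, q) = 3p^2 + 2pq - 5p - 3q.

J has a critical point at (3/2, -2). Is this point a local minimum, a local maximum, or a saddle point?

saddle point

The Hessian of J is constant: H = [[6, 2], [2, 0]].
det(H) = 6·0 − 2² = -4.
Since det(H) < 0, H is indefinite and the critical point is a saddle point.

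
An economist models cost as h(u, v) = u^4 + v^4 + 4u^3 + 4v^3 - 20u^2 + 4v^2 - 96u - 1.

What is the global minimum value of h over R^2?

h(u,v) separates as P(u) + Q(v) − 1, so its minimum is min P + min Q − 1.
P'(u) = 4(u - 3)(u + 2)(u + 4) vanishes at u ∈ {-4, -2, 3}; Q'(v) = 4v(v + 1)(v + 2) vanishes at v ∈ {-2, -1, 0}.
Local minima of P (where P''>0): P(-4)=64, P(3)=-279. Local minima of Q: Q(-2)=0, Q(0)=0.
So the global minimum of h is P(3) + Q(-2) − 1 = -279 + 0 − 1 = -280, attained at (3, -2).

-280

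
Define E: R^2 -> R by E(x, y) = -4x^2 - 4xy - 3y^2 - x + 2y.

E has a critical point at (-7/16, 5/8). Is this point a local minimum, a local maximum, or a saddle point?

local maximum

The Hessian of E is constant: H = [[-8, -4], [-4, -6]].
det(H) = (-8)·(-6) − (-4)² = 32.
det(H) > 0 and tr(H) = -14 < 0, so H is negative definite and the point is a local maximum.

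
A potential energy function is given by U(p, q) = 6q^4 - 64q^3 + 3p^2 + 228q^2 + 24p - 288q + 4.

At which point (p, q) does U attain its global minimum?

U(p,q) separates as A(p) + B(q) + 4, so its minimum is min A + min B + 4.
A'(p) = 6p + 24 vanishes at p ∈ {-4}; B'(q) = 24(q - 4)(q - 3)(q - 1) vanishes at q ∈ {1, 3, 4}.
Local minima of A (where A''>0): A(-4)=-48. Local minima of B: B(1)=-118, B(4)=-64.
So the global minimum of U is A(-4) + B(1) + 4 = -48 − 118 + 4 = -162, attained at (-4, 1).

(-4, 1)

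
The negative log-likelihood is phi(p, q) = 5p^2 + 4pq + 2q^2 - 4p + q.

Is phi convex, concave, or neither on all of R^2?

phi is quadratic, so its Hessian is the constant matrix H = [[10, 4], [4, 4]].
det(H) = 24, tr(H) = 14.
det(H) > 0 and tr(H) > 0, so H is positive definite everywhere: convex.

convex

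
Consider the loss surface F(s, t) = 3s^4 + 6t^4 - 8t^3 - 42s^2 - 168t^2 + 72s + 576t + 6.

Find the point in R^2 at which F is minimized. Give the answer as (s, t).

(-3, -4)

F(s,t) separates as P(s) + Q(t) + 6, so its minimum is min P + min Q + 6.
P'(s) = 12(s - 2)(s - 1)(s + 3) vanishes at s ∈ {-3, 1, 2}; Q'(t) = 24(t - 3)(t - 2)(t + 4) vanishes at t ∈ {-4, 2, 3}.
Local minima of P (where P''>0): P(-3)=-351, P(2)=24. Local minima of Q: Q(-4)=-2944, Q(3)=486.
So the global minimum of F is P(-3) + Q(-4) + 6 = -351 − 2944 + 6 = -3289, attained at (-3, -4).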